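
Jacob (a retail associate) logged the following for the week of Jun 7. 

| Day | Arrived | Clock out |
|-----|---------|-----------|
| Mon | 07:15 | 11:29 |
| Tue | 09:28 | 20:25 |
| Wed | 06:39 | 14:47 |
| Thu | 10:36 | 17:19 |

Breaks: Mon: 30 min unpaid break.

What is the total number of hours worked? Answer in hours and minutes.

29 h 32 min

Mon: 07:15–11:29 = 4 h 14 min; less 30 min break → 3 h 44 min
Tue: 09:28–20:25 = 10 h 57 min
Wed: 06:39–14:47 = 8 h 8 min
Thu: 10:36–17:19 = 6 h 43 min
Total: 3 h 44 min + 10 h 57 min + 8 h 8 min + 6 h 43 min = 29 h 32 min.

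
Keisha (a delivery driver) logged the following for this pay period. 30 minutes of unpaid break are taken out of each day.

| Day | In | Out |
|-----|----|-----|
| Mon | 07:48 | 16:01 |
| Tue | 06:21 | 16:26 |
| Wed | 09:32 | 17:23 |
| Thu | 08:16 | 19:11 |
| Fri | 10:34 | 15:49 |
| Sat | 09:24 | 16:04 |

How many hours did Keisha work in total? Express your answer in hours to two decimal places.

45.98 hours

Mon: 07:48–16:01 = 8 h 13 min; less 30 min break → 7 h 43 min
Tue: 06:21–16:26 = 10 h 5 min; less 30 min break → 9 h 35 min
Wed: 09:32–17:23 = 7 h 51 min; less 30 min break → 7 h 21 min
Thu: 08:16–19:11 = 10 h 55 min; less 30 min break → 10 h 25 min
Fri: 10:34–15:49 = 5 h 15 min; less 30 min break → 4 h 45 min
Sat: 09:24–16:04 = 6 h 40 min; less 30 min break → 6 h 10 min
Total: 7 h 43 min + 9 h 35 min + 7 h 21 min + 10 h 25 min + 4 h 45 min + 6 h 10 min = 45 h 59 min.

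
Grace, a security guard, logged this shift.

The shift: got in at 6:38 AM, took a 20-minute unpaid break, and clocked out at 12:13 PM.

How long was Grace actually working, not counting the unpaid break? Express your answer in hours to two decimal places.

5.25 hours

The shift: 6:38 AM–12:13 PM = 5 h 35 min; less 20 min break → 5 h 15 min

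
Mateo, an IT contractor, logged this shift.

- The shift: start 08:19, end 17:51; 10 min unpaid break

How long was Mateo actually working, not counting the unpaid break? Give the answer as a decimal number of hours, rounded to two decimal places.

9.37 hours

The shift: 08:19–17:51 = 9 h 32 min; less 10 min break → 9 h 22 min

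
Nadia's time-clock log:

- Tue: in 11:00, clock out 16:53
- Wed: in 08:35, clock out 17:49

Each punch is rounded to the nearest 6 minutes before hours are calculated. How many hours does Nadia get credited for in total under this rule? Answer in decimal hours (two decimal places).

15.10 hours

Tue: in 11:00→11:00, out 16:53→16:54; 5 h 54 min
Wed: in 08:35→08:36, out 17:49→17:48; 9 h 12 min
Total credited: 15 h 6 min.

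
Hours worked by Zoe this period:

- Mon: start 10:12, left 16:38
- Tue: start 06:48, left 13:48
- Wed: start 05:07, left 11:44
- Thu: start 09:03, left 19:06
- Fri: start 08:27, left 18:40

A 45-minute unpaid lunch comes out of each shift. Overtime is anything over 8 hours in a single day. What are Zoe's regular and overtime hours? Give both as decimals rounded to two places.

Mon: 10:12–16:38 = 6 h 26 min; less 45 min break → 5 h 41 min
Tue: 06:48–13:48 = 7 h 0 min; less 45 min break → 6 h 15 min
Wed: 05:07–11:44 = 6 h 37 min; less 45 min break → 5 h 52 min
Thu: 09:03–19:06 = 10 h 3 min; less 45 min break → 9 h 18 min
Fri: 08:27–18:40 = 10 h 13 min; less 45 min break → 9 h 28 min
Mon reg 5 h 41 min / OT 0 h 0 min; Tue reg 6 h 15 min / OT 0 h 0 min; Wed reg 5 h 52 min / OT 0 h 0 min; Thu reg 8 h 0 min / OT 1 h 18 min; Fri reg 8 h 0 min / OT 1 h 28 min.
Totals: regular 33 h 48 min, overtime 2 h 46 min.

Regular 33.80 hours, overtime 2.77 hours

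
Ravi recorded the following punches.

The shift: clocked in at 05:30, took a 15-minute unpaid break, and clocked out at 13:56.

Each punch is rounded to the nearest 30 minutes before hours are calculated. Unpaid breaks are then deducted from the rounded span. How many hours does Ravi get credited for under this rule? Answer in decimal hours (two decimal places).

The shift: in 05:30→05:30, out 13:56→14:00; 8 h 30 min − 15 min = 8 h 15 min

8.25 hours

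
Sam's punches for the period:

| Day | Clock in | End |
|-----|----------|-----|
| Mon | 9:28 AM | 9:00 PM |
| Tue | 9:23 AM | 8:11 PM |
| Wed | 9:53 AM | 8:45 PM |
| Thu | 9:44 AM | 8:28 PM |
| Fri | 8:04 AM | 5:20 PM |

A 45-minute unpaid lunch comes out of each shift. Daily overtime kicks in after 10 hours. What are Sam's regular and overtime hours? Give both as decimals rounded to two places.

Regular 48.50 hours, overtime 0.95 hours

Mon: 9:28 AM–9:00 PM = 11 h 32 min; less 45 min break → 10 h 47 min
Tue: 9:23 AM–8:11 PM = 10 h 48 min; less 45 min break → 10 h 3 min
Wed: 9:53 AM–8:45 PM = 10 h 52 min; less 45 min break → 10 h 7 min
Thu: 9:44 AM–8:28 PM = 10 h 44 min; less 45 min break → 9 h 59 min
Fri: 8:04 AM–5:20 PM = 9 h 16 min; less 45 min break → 8 h 31 min
Mon reg 10 h 0 min / OT 0 h 47 min; Tue reg 10 h 0 min / OT 0 h 3 min; Wed reg 10 h 0 min / OT 0 h 7 min; Thu reg 9 h 59 min / OT 0 h 0 min; Fri reg 8 h 31 min / OT 0 h 0 min.
Totals: regular 48 h 30 min, overtime 0 h 57 min.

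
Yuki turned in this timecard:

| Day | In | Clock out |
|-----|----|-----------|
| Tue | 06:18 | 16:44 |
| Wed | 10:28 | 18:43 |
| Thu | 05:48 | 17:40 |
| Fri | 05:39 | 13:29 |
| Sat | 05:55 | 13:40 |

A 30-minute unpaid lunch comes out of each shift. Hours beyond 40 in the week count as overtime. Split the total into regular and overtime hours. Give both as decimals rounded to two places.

Regular 40.00 hours, overtime 3.63 hours

Tue: 06:18–16:44 = 10 h 26 min; less 30 min break → 9 h 56 min
Wed: 10:28–18:43 = 8 h 15 min; less 30 min break → 7 h 45 min
Thu: 05:48–17:40 = 11 h 52 min; less 30 min break → 11 h 22 min
Fri: 05:39–13:29 = 7 h 50 min; less 30 min break → 7 h 20 min
Sat: 05:55–13:40 = 7 h 45 min; less 30 min break → 7 h 15 min
Total worked: 43 h 38 min = 43.63 h.
Threshold 40 h → overtime 3 h 38 min, regular 40 h 0 min.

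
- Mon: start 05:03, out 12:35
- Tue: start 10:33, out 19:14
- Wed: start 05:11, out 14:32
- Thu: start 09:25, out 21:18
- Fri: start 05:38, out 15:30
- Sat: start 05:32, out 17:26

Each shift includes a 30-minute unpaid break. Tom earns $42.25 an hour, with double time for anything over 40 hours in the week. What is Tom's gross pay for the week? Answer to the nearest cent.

Mon: 05:03–12:35 = 7 h 32 min; less 30 min break → 7 h 2 min
Tue: 10:33–19:14 = 8 h 41 min; less 30 min break → 8 h 11 min
Wed: 05:11–14:32 = 9 h 21 min; less 30 min break → 8 h 51 min
Thu: 09:25–21:18 = 11 h 53 min; less 30 min break → 11 h 23 min
Fri: 05:38–15:30 = 9 h 52 min; less 30 min break → 9 h 22 min
Sat: 05:32–17:26 = 11 h 54 min; less 30 min break → 11 h 24 min
Total worked: 56 h 13 min = 3373 min.
Regular 40 h 0 min = 2400 min at $42.25/h; overtime 16 h 13 min = 973 min at $84.50/h.
Pay = (2400 × $42.25 + 973 × $84.50) ÷ 60 = $3060.31.

$3060.31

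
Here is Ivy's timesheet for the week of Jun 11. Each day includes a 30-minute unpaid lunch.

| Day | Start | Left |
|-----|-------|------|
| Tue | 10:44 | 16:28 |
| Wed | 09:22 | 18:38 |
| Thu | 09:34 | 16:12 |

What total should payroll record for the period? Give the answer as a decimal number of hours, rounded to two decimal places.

Tue: 10:44–16:28 = 5 h 44 min; less 30 min break → 5 h 14 min
Wed: 09:22–18:38 = 9 h 16 min; less 30 min break → 8 h 46 min
Thu: 09:34–16:12 = 6 h 38 min; less 30 min break → 6 h 8 min
Total: 5 h 14 min + 8 h 46 min + 6 h 8 min = 20 h 8 min.

20.13 hours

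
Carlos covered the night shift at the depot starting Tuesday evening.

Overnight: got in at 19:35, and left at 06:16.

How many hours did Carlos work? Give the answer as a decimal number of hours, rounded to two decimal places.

Overnight: 19:35 → midnight = 4 h 25 min; midnight → 06:16 = 6 h 16 min; span 10 h 41 min

10.68 hours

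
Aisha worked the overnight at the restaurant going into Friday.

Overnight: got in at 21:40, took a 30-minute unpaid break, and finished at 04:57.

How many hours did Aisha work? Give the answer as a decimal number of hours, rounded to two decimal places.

Overnight: 21:40 → midnight = 2 h 20 min; midnight → 04:57 = 4 h 57 min; span 7 h 17 min; less 30 min break → 6 h 47 min

6.78 hours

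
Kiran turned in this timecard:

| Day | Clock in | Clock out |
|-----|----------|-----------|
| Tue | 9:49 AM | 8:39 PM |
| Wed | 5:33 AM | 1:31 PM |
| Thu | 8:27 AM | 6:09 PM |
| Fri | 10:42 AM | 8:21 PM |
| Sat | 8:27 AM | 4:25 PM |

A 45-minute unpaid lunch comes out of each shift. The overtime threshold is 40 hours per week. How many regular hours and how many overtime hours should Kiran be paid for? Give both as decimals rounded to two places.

Tue: 9:49 AM–8:39 PM = 10 h 50 min; less 45 min break → 10 h 5 min
Wed: 5:33 AM–1:31 PM = 7 h 58 min; less 45 min break → 7 h 13 min
Thu: 8:27 AM–6:09 PM = 9 h 42 min; less 45 min break → 8 h 57 min
Fri: 10:42 AM–8:21 PM = 9 h 39 min; less 45 min break → 8 h 54 min
Sat: 8:27 AM–4:25 PM = 7 h 58 min; less 45 min break → 7 h 13 min
Total worked: 42 h 22 min = 42.37 h.
Threshold 40 h → overtime 2 h 22 min, regular 40 h 0 min.

Regular 40.00 hours, overtime 2.37 hours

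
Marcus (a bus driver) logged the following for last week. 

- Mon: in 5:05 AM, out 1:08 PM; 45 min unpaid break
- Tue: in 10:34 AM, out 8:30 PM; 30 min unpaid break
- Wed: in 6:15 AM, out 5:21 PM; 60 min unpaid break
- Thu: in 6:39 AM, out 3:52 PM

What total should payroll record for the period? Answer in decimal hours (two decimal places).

Mon: 5:05 AM–1:08 PM = 8 h 3 min; less 45 min break → 7 h 18 min
Tue: 10:34 AM–8:30 PM = 9 h 56 min; less 30 min break → 9 h 26 min
Wed: 6:15 AM–5:21 PM = 11 h 6 min; less 60 min break → 10 h 6 min
Thu: 6:39 AM–3:52 PM = 9 h 13 min
Total: 7 h 18 min + 9 h 26 min + 10 h 6 min + 9 h 13 min = 36 h 3 min.

36.05 hours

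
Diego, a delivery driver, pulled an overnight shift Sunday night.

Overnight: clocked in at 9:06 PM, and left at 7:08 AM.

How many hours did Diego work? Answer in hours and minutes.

Overnight: 9:06 PM → midnight = 2 h 54 min; midnight → 7:08 AM = 7 h 8 min; span 10 h 2 min

10 h 2 min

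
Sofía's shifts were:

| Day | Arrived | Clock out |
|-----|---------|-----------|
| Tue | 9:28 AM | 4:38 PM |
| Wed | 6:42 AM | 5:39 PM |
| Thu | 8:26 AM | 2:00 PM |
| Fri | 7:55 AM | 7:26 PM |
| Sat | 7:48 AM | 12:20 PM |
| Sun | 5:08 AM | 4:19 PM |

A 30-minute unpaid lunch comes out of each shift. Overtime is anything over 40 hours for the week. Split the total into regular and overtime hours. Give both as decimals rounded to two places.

Regular 40.00 hours, overtime 7.92 hours

Tue: 9:28 AM–4:38 PM = 7 h 10 min; less 30 min break → 6 h 40 min
Wed: 6:42 AM–5:39 PM = 10 h 57 min; less 30 min break → 10 h 27 min
Thu: 8:26 AM–2:00 PM = 5 h 34 min; less 30 min break → 5 h 4 min
Fri: 7:55 AM–7:26 PM = 11 h 31 min; less 30 min break → 11 h 1 min
Sat: 7:48 AM–12:20 PM = 4 h 32 min; less 30 min break → 4 h 2 min
Sun: 5:08 AM–4:19 PM = 11 h 11 min; less 30 min break → 10 h 41 min
Total worked: 47 h 55 min = 47.92 h.
Threshold 40 h → overtime 7 h 55 min, regular 40 h 0 min.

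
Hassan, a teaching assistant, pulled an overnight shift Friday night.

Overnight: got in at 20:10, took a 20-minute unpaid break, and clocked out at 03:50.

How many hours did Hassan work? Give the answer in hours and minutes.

Overnight: 20:10 → midnight = 3 h 50 min; midnight → 03:50 = 3 h 50 min; span 7 h 40 min; less 20 min break → 7 h 20 min

7 h 20 min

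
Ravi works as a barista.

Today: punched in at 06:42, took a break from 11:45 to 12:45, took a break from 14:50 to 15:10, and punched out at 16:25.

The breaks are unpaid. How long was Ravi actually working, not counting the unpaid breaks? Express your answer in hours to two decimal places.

Today: 06:42–16:25 = 9 h 43 min; less 80 min break → 8 h 23 min

8.38 hours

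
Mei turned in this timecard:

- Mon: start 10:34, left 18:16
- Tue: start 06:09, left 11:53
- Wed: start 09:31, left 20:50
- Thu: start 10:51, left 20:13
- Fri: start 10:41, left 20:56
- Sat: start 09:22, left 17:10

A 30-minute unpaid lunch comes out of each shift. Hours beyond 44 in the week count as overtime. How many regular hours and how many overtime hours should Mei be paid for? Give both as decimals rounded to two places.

Mon: 10:34–18:16 = 7 h 42 min; less 30 min break → 7 h 12 min
Tue: 06:09–11:53 = 5 h 44 min; less 30 min break → 5 h 14 min
Wed: 09:31–20:50 = 11 h 19 min; less 30 min break → 10 h 49 min
Thu: 10:51–20:13 = 9 h 22 min; less 30 min break → 8 h 52 min
Fri: 10:41–20:56 = 10 h 15 min; less 30 min break → 9 h 45 min
Sat: 09:22–17:10 = 7 h 48 min; less 30 min break → 7 h 18 min
Total worked: 49 h 10 min = 49.17 h.
Threshold 44 h → overtime 5 h 10 min, regular 44 h 0 min.

Regular 44.00 hours, overtime 5.17 hours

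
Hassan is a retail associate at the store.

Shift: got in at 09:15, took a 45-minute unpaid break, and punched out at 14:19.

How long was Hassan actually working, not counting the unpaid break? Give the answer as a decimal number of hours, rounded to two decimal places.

4.32 hours

Shift: 09:15–14:19 = 5 h 4 min; less 45 min break → 4 h 19 min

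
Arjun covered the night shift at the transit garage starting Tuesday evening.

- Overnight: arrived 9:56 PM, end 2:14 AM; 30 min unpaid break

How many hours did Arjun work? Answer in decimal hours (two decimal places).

Overnight: 9:56 PM → midnight = 2 h 4 min; midnight → 2:14 AM = 2 h 14 min; span 4 h 18 min; less 30 min break → 3 h 48 min

3.80 hours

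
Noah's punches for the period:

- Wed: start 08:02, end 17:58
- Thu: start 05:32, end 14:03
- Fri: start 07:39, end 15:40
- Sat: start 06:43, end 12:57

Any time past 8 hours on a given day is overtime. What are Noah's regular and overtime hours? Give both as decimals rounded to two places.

Wed: 08:02–17:58 = 9 h 56 min
Thu: 05:32–14:03 = 8 h 31 min
Fri: 07:39–15:40 = 8 h 1 min
Sat: 06:43–12:57 = 6 h 14 min
Wed reg 8 h 0 min / OT 1 h 56 min; Thu reg 8 h 0 min / OT 0 h 31 min; Fri reg 8 h 0 min / OT 0 h 1 min; Sat reg 6 h 14 min / OT 0 h 0 min.
Totals: regular 30 h 14 min, overtime 2 h 28 min.

Regular 30.23 hours, overtime 2.47 hours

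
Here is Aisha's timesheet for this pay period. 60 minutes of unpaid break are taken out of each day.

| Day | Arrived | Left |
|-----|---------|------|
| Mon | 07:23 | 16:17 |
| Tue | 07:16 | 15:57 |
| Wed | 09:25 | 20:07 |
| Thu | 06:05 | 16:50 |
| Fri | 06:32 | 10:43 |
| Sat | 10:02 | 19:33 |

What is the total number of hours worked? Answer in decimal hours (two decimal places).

Mon: 07:23–16:17 = 8 h 54 min; less 60 min break → 7 h 54 min
Tue: 07:16–15:57 = 8 h 41 min; less 60 min break → 7 h 41 min
Wed: 09:25–20:07 = 10 h 42 min; less 60 min break → 9 h 42 min
Thu: 06:05–16:50 = 10 h 45 min; less 60 min break → 9 h 45 min
Fri: 06:32–10:43 = 4 h 11 min; less 60 min break → 3 h 11 min
Sat: 10:02–19:33 = 9 h 31 min; less 60 min break → 8 h 31 min
Total: 7 h 54 min + 7 h 41 min + 9 h 42 min + 9 h 45 min + 3 h 11 min + 8 h 31 min = 46 h 44 min.

46.73 hours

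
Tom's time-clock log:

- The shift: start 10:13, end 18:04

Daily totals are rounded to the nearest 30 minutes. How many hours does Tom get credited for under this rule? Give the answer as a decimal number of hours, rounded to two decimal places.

The shift: 10:13–18:04 = 7 h 51 min → rounds to 8 h 0 min

8.00 hours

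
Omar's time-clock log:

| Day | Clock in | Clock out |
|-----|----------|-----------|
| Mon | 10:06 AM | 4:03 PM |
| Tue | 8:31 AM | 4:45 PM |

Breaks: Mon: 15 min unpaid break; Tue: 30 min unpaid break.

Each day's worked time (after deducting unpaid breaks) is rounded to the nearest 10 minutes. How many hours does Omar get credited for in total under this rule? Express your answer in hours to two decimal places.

13.33 hours

Mon: 10:06 AM–4:03 PM = 5 h 57 min − 15 min = 5 h 42 min → rounds to 5 h 40 min
Tue: 8:31 AM–4:45 PM = 8 h 14 min − 30 min = 7 h 44 min → rounds to 7 h 40 min
Total credited: 13 h 20 min.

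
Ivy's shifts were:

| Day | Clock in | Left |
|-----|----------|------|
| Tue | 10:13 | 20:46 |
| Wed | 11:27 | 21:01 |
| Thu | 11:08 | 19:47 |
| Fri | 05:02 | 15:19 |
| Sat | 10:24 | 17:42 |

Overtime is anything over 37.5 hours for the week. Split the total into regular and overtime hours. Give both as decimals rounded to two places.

Tue: 10:13–20:46 = 10 h 33 min
Wed: 11:27–21:01 = 9 h 34 min
Thu: 11:08–19:47 = 8 h 39 min
Fri: 05:02–15:19 = 10 h 17 min
Sat: 10:24–17:42 = 7 h 18 min
Total worked: 46 h 21 min = 46.35 h.
Threshold 37.5 h → overtime 8 h 51 min, regular 37 h 30 min.

Regular 37.50 hours, overtime 8.85 hours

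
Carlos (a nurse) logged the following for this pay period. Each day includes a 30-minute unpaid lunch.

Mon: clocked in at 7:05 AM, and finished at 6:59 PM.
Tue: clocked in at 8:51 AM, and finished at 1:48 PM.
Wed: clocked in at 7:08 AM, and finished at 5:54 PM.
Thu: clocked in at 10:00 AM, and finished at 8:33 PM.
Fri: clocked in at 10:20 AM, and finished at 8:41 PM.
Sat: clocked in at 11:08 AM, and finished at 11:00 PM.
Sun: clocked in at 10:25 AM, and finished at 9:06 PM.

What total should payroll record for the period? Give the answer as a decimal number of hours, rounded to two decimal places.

Mon: 7:05 AM–6:59 PM = 11 h 54 min; less 30 min break → 11 h 24 min
Tue: 8:51 AM–1:48 PM = 4 h 57 min; less 30 min break → 4 h 27 min
Wed: 7:08 AM–5:54 PM = 10 h 46 min; less 30 min break → 10 h 16 min
Thu: 10:00 AM–8:33 PM = 10 h 33 min; less 30 min break → 10 h 3 min
Fri: 10:20 AM–8:41 PM = 10 h 21 min; less 30 min break → 9 h 51 min
Sat: 11:08 AM–11:00 PM = 11 h 52 min; less 30 min break → 11 h 22 min
Sun: 10:25 AM–9:06 PM = 10 h 41 min; less 30 min break → 10 h 11 min
Total: 11 h 24 min + 4 h 27 min + 10 h 16 min + 10 h 3 min + 9 h 51 min + 11 h 22 min + 10 h 11 min = 67 h 34 min.

67.57 hours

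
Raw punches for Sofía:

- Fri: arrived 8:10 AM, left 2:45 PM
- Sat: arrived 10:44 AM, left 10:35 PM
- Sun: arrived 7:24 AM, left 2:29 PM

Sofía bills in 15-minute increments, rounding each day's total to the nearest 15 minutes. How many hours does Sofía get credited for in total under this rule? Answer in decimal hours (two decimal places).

Fri: 8:10 AM–2:45 PM = 6 h 35 min → rounds to 6 h 30 min
Sat: 10:44 AM–10:35 PM = 11 h 51 min → rounds to 11 h 45 min
Sun: 7:24 AM–2:29 PM = 7 h 5 min → rounds to 7 h 0 min
Total credited: 25 h 15 min.

25.25 hours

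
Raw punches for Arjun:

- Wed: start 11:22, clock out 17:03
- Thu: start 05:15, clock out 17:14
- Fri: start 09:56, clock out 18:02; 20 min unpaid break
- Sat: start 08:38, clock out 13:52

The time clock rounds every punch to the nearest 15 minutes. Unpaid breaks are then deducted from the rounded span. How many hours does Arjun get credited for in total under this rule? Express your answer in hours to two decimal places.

Wed: in 11:22→11:15, out 17:03→17:00; 5 h 45 min
Thu: in 05:15→05:15, out 17:14→17:15; 12 h 0 min
Fri: in 09:56→10:00, out 18:02→18:00; 8 h 0 min − 20 min = 7 h 40 min
Sat: in 08:38→08:45, out 13:52→13:45; 5 h 0 min
Total credited: 30 h 25 min.

30.42 hours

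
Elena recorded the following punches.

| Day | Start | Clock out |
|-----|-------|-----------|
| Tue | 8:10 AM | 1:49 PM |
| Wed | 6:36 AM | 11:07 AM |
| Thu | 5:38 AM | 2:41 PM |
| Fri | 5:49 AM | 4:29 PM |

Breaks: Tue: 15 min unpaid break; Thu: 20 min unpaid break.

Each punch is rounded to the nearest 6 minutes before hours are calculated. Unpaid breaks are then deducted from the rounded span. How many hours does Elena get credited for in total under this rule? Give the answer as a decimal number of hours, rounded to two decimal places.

Tue: in 8:10 AM→8:12 AM, out 1:49 PM→1:48 PM; 5 h 36 min − 15 min = 5 h 21 min
Wed: in 6:36 AM→6:36 AM, out 11:07 AM→11:06 AM; 4 h 30 min
Thu: in 5:38 AM→5:36 AM, out 2:41 PM→2:42 PM; 9 h 6 min − 20 min = 8 h 46 min
Fri: in 5:49 AM→5:48 AM, out 4:29 PM→4:30 PM; 10 h 42 min
Total credited: 29 h 19 min.

29.32 hours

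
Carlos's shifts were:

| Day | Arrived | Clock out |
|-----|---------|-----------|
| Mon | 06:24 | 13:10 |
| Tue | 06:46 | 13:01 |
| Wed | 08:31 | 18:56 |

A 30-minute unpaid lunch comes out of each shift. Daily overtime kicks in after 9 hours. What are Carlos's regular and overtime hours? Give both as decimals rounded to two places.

Regular 21.02 hours, overtime 0.92 hours

Mon: 06:24–13:10 = 6 h 46 min; less 30 min break → 6 h 16 min
Tue: 06:46–13:01 = 6 h 15 min; less 30 min break → 5 h 45 min
Wed: 08:31–18:56 = 10 h 25 min; less 30 min break → 9 h 55 min
Mon reg 6 h 16 min / OT 0 h 0 min; Tue reg 5 h 45 min / OT 0 h 0 min; Wed reg 9 h 0 min / OT 0 h 55 min.
Totals: regular 21 h 1 min, overtime 0 h 55 min.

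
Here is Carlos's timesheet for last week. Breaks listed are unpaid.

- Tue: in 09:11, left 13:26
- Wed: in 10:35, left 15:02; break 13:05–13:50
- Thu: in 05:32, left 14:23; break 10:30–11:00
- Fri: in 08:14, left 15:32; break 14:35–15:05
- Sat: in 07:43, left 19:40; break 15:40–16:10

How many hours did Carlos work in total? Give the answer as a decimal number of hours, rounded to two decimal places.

34.55 hours

Tue: 09:11–13:26 = 4 h 15 min
Wed: 10:35–15:02 = 4 h 27 min; less 45 min break → 3 h 42 min
Thu: 05:32–14:23 = 8 h 51 min; less 30 min break → 8 h 21 min
Fri: 08:14–15:32 = 7 h 18 min; less 30 min break → 6 h 48 min
Sat: 07:43–19:40 = 11 h 57 min; less 30 min break → 11 h 27 min
Total: 4 h 15 min + 3 h 42 min + 8 h 21 min + 6 h 48 min + 11 h 27 min = 34 h 33 min.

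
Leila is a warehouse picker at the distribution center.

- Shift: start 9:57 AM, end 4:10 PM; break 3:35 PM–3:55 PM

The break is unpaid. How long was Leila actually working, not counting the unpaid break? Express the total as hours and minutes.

Shift: 9:57 AM–4:10 PM = 6 h 13 min; less 20 min break → 5 h 53 min

5 h 53 min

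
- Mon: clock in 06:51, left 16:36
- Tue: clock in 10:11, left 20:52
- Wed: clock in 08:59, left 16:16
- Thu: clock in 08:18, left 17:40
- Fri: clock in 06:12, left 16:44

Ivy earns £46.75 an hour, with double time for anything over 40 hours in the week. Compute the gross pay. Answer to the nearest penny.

Mon: 06:51–16:36 = 9 h 45 min
Tue: 10:11–20:52 = 10 h 41 min
Wed: 08:59–16:16 = 7 h 17 min
Thu: 08:18–17:40 = 9 h 22 min
Fri: 06:12–16:44 = 10 h 32 min
Total worked: 47 h 37 min = 2857 min.
Regular 40 h 0 min = 2400 min at £46.75/h; overtime 7 h 37 min = 457 min at £93.50/h.
Pay = (2400 × £46.75 + 457 × £93.50) ÷ 60 = £2582.16.

£2582.16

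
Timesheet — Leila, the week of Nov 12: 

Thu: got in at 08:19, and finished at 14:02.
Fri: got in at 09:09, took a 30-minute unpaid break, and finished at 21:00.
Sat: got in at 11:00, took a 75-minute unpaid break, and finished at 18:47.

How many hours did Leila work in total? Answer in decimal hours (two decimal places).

Thu: 08:19–14:02 = 5 h 43 min
Fri: 09:09–21:00 = 11 h 51 min; less 30 min break → 11 h 21 min
Sat: 11:00–18:47 = 7 h 47 min; less 75 min break → 6 h 32 min
Total: 5 h 43 min + 11 h 21 min + 6 h 32 min = 23 h 36 min.

23.60 hours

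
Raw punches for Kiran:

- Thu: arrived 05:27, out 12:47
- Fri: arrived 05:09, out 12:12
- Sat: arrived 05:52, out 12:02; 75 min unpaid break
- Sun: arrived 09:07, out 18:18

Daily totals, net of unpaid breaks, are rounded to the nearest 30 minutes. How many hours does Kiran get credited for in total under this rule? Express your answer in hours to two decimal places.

28.50 hours

Thu: 05:27–12:47 = 7 h 20 min → rounds to 7 h 30 min
Fri: 05:09–12:12 = 7 h 3 min → rounds to 7 h 0 min
Sat: 05:52–12:02 = 6 h 10 min − 75 min = 4 h 55 min → rounds to 5 h 0 min
Sun: 09:07–18:18 = 9 h 11 min → rounds to 9 h 0 min
Total credited: 28 h 30 min.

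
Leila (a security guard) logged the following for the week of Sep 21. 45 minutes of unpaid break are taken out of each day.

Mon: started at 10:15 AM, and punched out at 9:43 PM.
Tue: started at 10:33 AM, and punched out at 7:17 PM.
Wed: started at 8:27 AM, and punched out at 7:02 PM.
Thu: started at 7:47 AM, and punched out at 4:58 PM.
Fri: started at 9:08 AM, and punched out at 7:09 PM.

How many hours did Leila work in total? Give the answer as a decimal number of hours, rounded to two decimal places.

Mon: 10:15 AM–9:43 PM = 11 h 28 min; less 45 min break → 10 h 43 min
Tue: 10:33 AM–7:17 PM = 8 h 44 min; less 45 min break → 7 h 59 min
Wed: 8:27 AM–7:02 PM = 10 h 35 min; less 45 min break → 9 h 50 min
Thu: 7:47 AM–4:58 PM = 9 h 11 min; less 45 min break → 8 h 26 min
Fri: 9:08 AM–7:09 PM = 10 h 1 min; less 45 min break → 9 h 16 min
Total: 10 h 43 min + 7 h 59 min + 9 h 50 min + 8 h 26 min + 9 h 16 min = 46 h 14 min.

46.23 hours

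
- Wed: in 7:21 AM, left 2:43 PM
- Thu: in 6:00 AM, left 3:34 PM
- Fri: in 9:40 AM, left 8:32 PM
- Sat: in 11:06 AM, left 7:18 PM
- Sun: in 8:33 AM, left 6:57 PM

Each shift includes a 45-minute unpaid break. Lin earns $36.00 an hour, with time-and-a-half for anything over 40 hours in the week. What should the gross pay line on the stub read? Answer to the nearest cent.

Wed: 7:21 AM–2:43 PM = 7 h 22 min; less 45 min break → 6 h 37 min
Thu: 6:00 AM–3:34 PM = 9 h 34 min; less 45 min break → 8 h 49 min
Fri: 9:40 AM–8:32 PM = 10 h 52 min; less 45 min break → 10 h 7 min
Sat: 11:06 AM–7:18 PM = 8 h 12 min; less 45 min break → 7 h 27 min
Sun: 8:33 AM–6:57 PM = 10 h 24 min; less 45 min break → 9 h 39 min
Total worked: 42 h 39 min = 2559 min.
Regular 40 h 0 min = 2400 min at $36.00/h; overtime 2 h 39 min = 159 min at $54.00/h.
Pay = (2400 × $36.00 + 159 × $54.00) ÷ 60 = $1583.10.

$1583.10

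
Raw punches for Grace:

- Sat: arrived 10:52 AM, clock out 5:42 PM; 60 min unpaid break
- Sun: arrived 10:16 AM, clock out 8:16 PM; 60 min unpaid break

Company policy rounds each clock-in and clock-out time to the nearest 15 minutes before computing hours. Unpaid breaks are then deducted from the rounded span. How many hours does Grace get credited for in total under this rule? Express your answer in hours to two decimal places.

Sat: in 10:52 AM→10:45 AM, out 5:42 PM→5:45 PM; 7 h 0 min − 60 min = 6 h 0 min
Sun: in 10:16 AM→10:15 AM, out 8:16 PM→8:15 PM; 10 h 0 min − 60 min = 9 h 0 min
Total credited: 15 h 0 min.

15.00 hours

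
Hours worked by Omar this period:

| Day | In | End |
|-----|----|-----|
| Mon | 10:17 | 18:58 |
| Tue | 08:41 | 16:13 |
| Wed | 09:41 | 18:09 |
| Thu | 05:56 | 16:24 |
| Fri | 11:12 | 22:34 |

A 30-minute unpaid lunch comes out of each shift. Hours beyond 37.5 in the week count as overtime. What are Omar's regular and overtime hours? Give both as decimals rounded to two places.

Regular 37.50 hours, overtime 6.52 hours

Mon: 10:17–18:58 = 8 h 41 min; less 30 min break → 8 h 11 min
Tue: 08:41–16:13 = 7 h 32 min; less 30 min break → 7 h 2 min
Wed: 09:41–18:09 = 8 h 28 min; less 30 min break → 7 h 58 min
Thu: 05:56–16:24 = 10 h 28 min; less 30 min break → 9 h 58 min
Fri: 11:12–22:34 = 11 h 22 min; less 30 min break → 10 h 52 min
Total worked: 44 h 1 min = 44.02 h.
Threshold 37.5 h → overtime 6 h 31 min, regular 37 h 30 min.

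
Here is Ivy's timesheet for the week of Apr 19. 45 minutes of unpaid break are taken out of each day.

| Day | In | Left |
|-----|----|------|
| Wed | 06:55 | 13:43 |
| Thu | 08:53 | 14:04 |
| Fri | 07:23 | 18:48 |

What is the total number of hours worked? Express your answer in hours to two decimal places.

21.15 hours

Wed: 06:55–13:43 = 6 h 48 min; less 45 min break → 6 h 3 min
Thu: 08:53–14:04 = 5 h 11 min; less 45 min break → 4 h 26 min
Fri: 07:23–18:48 = 11 h 25 min; less 45 min break → 10 h 40 min
Total: 6 h 3 min + 4 h 26 min + 10 h 40 min = 21 h 9 min.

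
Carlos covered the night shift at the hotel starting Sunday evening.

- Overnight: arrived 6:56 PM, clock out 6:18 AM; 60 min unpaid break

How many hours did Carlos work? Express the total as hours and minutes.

10 h 22 min

Overnight: 6:56 PM → midnight = 5 h 4 min; midnight → 6:18 AM = 6 h 18 min; span 11 h 22 min; less 60 min break → 10 h 22 min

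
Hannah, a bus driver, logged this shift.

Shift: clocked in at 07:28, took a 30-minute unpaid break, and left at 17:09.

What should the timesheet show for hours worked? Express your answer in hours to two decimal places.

Shift: 07:28–17:09 = 9 h 41 min; less 30 min break → 9 h 11 min

9.18 hours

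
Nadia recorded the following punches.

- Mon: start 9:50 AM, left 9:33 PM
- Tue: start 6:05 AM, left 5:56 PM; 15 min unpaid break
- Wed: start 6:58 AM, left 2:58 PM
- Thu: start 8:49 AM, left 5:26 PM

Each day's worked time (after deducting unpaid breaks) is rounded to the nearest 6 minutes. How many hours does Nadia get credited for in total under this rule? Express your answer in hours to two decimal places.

39.90 hours

Mon: 9:50 AM–9:33 PM = 11 h 43 min → rounds to 11 h 42 min
Tue: 6:05 AM–5:56 PM = 11 h 51 min − 15 min = 11 h 36 min → rounds to 11 h 36 min
Wed: 6:58 AM–2:58 PM = 8 h 0 min → rounds to 8 h 0 min
Thu: 8:49 AM–5:26 PM = 8 h 37 min → rounds to 8 h 36 min
Total credited: 39 h 54 min.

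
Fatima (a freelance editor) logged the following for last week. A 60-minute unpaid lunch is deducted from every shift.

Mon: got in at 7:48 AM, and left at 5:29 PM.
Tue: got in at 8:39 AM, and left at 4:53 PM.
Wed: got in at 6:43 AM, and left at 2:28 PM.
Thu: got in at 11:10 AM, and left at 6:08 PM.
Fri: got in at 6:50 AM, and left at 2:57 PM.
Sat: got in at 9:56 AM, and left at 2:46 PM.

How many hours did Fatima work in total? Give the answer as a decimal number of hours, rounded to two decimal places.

Mon: 7:48 AM–5:29 PM = 9 h 41 min; less 60 min break → 8 h 41 min
Tue: 8:39 AM–4:53 PM = 8 h 14 min; less 60 min break → 7 h 14 min
Wed: 6:43 AM–2:28 PM = 7 h 45 min; less 60 min break → 6 h 45 min
Thu: 11:10 AM–6:08 PM = 6 h 58 min; less 60 min break → 5 h 58 min
Fri: 6:50 AM–2:57 PM = 8 h 7 min; less 60 min break → 7 h 7 min
Sat: 9:56 AM–2:46 PM = 4 h 50 min; less 60 min break → 3 h 50 min
Total: 8 h 41 min + 7 h 14 min + 6 h 45 min + 5 h 58 min + 7 h 7 min + 3 h 50 min = 39 h 35 min.

39.58 hours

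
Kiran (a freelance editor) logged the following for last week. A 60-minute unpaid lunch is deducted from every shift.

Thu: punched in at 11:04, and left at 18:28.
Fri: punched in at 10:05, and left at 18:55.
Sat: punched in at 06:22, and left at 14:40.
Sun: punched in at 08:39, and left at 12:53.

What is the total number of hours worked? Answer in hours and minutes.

Thu: 11:04–18:28 = 7 h 24 min; less 60 min break → 6 h 24 min
Fri: 10:05–18:55 = 8 h 50 min; less 60 min break → 7 h 50 min
Sat: 06:22–14:40 = 8 h 18 min; less 60 min break → 7 h 18 min
Sun: 08:39–12:53 = 4 h 14 min; less 60 min break → 3 h 14 min
Total: 6 h 24 min + 7 h 50 min + 7 h 18 min + 3 h 14 min = 24 h 46 min.

24 h 46 min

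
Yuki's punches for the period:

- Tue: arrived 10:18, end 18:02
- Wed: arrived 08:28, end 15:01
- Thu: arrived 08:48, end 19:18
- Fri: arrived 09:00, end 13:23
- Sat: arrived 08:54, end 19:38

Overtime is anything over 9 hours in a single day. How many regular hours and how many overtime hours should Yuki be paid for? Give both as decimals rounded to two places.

Tue: 10:18–18:02 = 7 h 44 min
Wed: 08:28–15:01 = 6 h 33 min
Thu: 08:48–19:18 = 10 h 30 min
Fri: 09:00–13:23 = 4 h 23 min
Sat: 08:54–19:38 = 10 h 44 min
Tue reg 7 h 44 min / OT 0 h 0 min; Wed reg 6 h 33 min / OT 0 h 0 min; Thu reg 9 h 0 min / OT 1 h 30 min; Fri reg 4 h 23 min / OT 0 h 0 min; Sat reg 9 h 0 min / OT 1 h 44 min.
Totals: regular 36 h 40 min, overtime 3 h 14 min.

Regular 36.67 hours, overtime 3.23 hours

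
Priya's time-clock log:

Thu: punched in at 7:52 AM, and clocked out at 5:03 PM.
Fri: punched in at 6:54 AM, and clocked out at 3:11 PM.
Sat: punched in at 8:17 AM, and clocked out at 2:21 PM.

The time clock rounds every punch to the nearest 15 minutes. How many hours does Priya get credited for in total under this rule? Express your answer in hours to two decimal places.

Thu: in 7:52 AM→7:45 AM, out 5:03 PM→5:00 PM; 9 h 15 min
Fri: in 6:54 AM→7:00 AM, out 3:11 PM→3:15 PM; 8 h 15 min
Sat: in 8:17 AM→8:15 AM, out 2:21 PM→2:15 PM; 6 h 0 min
Total credited: 23 h 30 min.

23.50 hours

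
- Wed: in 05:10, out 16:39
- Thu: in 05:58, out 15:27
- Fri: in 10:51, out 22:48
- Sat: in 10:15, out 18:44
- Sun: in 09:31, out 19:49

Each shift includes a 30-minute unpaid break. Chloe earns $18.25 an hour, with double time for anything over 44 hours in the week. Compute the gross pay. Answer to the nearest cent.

$992.80

Wed: 05:10–16:39 = 11 h 29 min; less 30 min break → 10 h 59 min
Thu: 05:58–15:27 = 9 h 29 min; less 30 min break → 8 h 59 min
Fri: 10:51–22:48 = 11 h 57 min; less 30 min break → 11 h 27 min
Sat: 10:15–18:44 = 8 h 29 min; less 30 min break → 7 h 59 min
Sun: 09:31–19:49 = 10 h 18 min; less 30 min break → 9 h 48 min
Total worked: 49 h 12 min = 2952 min.
Regular 44 h 0 min = 2640 min at $18.25/h; overtime 5 h 12 min = 312 min at $36.50/h.
Pay = (2640 × $18.25 + 312 × $36.50) ÷ 60 = $992.80.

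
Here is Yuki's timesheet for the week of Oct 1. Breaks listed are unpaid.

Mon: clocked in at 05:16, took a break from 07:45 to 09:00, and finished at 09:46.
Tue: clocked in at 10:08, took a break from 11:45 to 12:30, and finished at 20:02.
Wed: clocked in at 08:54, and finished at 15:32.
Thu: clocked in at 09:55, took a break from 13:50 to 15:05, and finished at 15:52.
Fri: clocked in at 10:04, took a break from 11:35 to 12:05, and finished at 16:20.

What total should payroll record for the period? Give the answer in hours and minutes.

29 h 30 min

Mon: 05:16–09:46 = 4 h 30 min; less 75 min break → 3 h 15 min
Tue: 10:08–20:02 = 9 h 54 min; less 45 min break → 9 h 9 min
Wed: 08:54–15:32 = 6 h 38 min
Thu: 09:55–15:52 = 5 h 57 min; less 75 min break → 4 h 42 min
Fri: 10:04–16:20 = 6 h 16 min; less 30 min break → 5 h 46 min
Total: 3 h 15 min + 9 h 9 min + 6 h 38 min + 4 h 42 min + 5 h 46 min = 29 h 30 min.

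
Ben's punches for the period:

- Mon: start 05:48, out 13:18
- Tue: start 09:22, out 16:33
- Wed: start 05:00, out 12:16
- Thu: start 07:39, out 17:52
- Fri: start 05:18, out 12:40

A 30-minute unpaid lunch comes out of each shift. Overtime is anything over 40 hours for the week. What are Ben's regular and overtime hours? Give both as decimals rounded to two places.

Mon: 05:48–13:18 = 7 h 30 min; less 30 min break → 7 h 0 min
Tue: 09:22–16:33 = 7 h 11 min; less 30 min break → 6 h 41 min
Wed: 05:00–12:16 = 7 h 16 min; less 30 min break → 6 h 46 min
Thu: 07:39–17:52 = 10 h 13 min; less 30 min break → 9 h 43 min
Fri: 05:18–12:40 = 7 h 22 min; less 30 min break → 6 h 52 min
Total worked: 37 h 2 min = 37.03 h.
Threshold 40 h → overtime 0 h 0 min, regular 37 h 2 min.

Regular 37.03 hours, overtime 0.00 hours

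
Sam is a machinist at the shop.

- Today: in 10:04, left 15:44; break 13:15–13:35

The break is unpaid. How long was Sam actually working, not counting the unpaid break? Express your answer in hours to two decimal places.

5.33 hours

Today: 10:04–15:44 = 5 h 40 min; less 20 min break → 5 h 20 min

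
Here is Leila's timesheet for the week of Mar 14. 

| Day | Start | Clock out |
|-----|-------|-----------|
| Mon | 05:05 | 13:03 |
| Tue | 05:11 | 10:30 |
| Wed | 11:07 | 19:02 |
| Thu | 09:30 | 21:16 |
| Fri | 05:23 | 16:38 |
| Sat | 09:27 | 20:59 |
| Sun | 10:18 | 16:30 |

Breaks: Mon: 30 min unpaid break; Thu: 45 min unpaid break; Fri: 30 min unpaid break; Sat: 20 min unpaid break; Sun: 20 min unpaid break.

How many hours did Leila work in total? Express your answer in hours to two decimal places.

59.53 hours

Mon: 05:05–13:03 = 7 h 58 min; less 30 min break → 7 h 28 min
Tue: 05:11–10:30 = 5 h 19 min
Wed: 11:07–19:02 = 7 h 55 min
Thu: 09:30–21:16 = 11 h 46 min; less 45 min break → 11 h 1 min
Fri: 05:23–16:38 = 11 h 15 min; less 30 min break → 10 h 45 min
Sat: 09:27–20:59 = 11 h 32 min; less 20 min break → 11 h 12 min
Sun: 10:18–16:30 = 6 h 12 min; less 20 min break → 5 h 52 min
Total: 7 h 28 min + 5 h 19 min + 7 h 55 min + 11 h 1 min + 10 h 45 min + 11 h 12 min + 5 h 52 min = 59 h 32 min.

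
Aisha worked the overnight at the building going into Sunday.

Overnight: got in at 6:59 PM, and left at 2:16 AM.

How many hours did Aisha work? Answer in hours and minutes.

7 h 17 min

Overnight: 6:59 PM → midnight = 5 h 1 min; midnight → 2:16 AM = 2 h 16 min; span 7 h 17 min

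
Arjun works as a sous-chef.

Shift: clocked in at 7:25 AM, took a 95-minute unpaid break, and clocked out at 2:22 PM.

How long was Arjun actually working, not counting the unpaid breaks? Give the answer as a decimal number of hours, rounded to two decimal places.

Shift: 7:25 AM–2:22 PM = 6 h 57 min; less 95 min break → 5 h 22 min

5.37 hours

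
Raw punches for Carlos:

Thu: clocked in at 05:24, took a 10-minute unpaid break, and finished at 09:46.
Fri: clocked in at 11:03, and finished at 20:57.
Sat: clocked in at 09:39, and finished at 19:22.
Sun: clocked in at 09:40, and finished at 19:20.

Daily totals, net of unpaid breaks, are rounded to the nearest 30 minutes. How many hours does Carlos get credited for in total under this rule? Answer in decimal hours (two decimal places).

33.00 hours

Thu: 05:24–09:46 = 4 h 22 min − 10 min = 4 h 12 min → rounds to 4 h 0 min
Fri: 11:03–20:57 = 9 h 54 min → rounds to 10 h 0 min
Sat: 09:39–19:22 = 9 h 43 min → rounds to 9 h 30 min
Sun: 09:40–19:20 = 9 h 40 min → rounds to 9 h 30 min
Total credited: 33 h 0 min.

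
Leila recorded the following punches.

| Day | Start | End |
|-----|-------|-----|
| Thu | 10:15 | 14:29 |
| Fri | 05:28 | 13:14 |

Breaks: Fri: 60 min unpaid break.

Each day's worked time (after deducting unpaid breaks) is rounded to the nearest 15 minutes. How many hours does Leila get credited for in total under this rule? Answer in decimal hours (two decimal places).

11.00 hours

Thu: 10:15–14:29 = 4 h 14 min → rounds to 4 h 15 min
Fri: 05:28–13:14 = 7 h 46 min − 60 min = 6 h 46 min → rounds to 6 h 45 min
Total credited: 11 h 0 min.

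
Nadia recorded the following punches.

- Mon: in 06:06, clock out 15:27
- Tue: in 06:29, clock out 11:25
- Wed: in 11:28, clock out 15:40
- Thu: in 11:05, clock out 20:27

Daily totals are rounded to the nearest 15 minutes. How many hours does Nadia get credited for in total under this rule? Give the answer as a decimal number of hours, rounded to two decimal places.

27.75 hours

Mon: 06:06–15:27 = 9 h 21 min → rounds to 9 h 15 min
Tue: 06:29–11:25 = 4 h 56 min → rounds to 5 h 0 min
Wed: 11:28–15:40 = 4 h 12 min → rounds to 4 h 15 min
Thu: 11:05–20:27 = 9 h 22 min → rounds to 9 h 15 min
Total credited: 27 h 45 min.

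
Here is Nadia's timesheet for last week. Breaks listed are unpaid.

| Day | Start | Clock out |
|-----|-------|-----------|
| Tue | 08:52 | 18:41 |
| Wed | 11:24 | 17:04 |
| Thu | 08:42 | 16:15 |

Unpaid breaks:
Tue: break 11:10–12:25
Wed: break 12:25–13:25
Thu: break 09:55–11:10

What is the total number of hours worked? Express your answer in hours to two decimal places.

19.53 hours

Tue: 08:52–18:41 = 9 h 49 min; less 75 min break → 8 h 34 min
Wed: 11:24–17:04 = 5 h 40 min; less 60 min break → 4 h 40 min
Thu: 08:42–16:15 = 7 h 33 min; less 75 min break → 6 h 18 min
Total: 8 h 34 min + 4 h 40 min + 6 h 18 min = 19 h 32 min.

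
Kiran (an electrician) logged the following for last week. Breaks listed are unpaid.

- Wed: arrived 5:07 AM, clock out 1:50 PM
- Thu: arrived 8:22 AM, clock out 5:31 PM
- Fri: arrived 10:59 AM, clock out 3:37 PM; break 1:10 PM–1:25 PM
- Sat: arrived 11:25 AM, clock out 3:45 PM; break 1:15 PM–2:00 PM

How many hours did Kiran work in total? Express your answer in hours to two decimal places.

25.83 hours

Wed: 5:07 AM–1:50 PM = 8 h 43 min
Thu: 8:22 AM–5:31 PM = 9 h 9 min
Fri: 10:59 AM–3:37 PM = 4 h 38 min; less 15 min break → 4 h 23 min
Sat: 11:25 AM–3:45 PM = 4 h 20 min; less 45 min break → 3 h 35 min
Total: 8 h 43 min + 9 h 9 min + 4 h 23 min + 3 h 35 min = 25 h 50 min.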